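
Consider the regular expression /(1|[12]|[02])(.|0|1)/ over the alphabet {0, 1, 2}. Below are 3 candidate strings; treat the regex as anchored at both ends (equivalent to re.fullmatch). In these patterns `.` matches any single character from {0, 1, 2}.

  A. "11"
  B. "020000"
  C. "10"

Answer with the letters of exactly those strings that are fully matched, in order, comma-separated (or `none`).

A → match
B → no match
C → match

A, C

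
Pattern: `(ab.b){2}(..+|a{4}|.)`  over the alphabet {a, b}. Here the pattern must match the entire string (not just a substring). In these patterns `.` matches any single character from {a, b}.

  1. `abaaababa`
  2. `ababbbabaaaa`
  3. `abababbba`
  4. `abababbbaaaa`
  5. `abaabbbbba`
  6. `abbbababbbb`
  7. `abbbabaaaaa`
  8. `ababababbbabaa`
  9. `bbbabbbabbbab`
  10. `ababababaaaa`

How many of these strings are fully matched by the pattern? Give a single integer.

5

1 → no match
2 → no match
3 → match
4 → match
5 → no match
6 → match
7 → no match
8 → match
9 → no match — must start with `ab`
10 → match
Total matched: 5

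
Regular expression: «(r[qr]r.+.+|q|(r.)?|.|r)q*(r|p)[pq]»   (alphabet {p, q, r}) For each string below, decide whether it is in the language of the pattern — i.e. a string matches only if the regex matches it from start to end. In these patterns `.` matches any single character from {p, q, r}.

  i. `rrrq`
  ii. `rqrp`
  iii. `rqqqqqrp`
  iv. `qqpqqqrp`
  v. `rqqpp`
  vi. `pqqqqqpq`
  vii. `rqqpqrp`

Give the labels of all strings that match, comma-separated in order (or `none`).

i. `rrrq` → match
ii. `rqrp` → match
iii. `rqqqqqrp` → match
iv. `qqpqqqrp` → no match
v. `rqqpp` → match
vi. `pqqqqqpq` → match
vii. `rqqpqrp` → no match

i, ii, iii, v, vi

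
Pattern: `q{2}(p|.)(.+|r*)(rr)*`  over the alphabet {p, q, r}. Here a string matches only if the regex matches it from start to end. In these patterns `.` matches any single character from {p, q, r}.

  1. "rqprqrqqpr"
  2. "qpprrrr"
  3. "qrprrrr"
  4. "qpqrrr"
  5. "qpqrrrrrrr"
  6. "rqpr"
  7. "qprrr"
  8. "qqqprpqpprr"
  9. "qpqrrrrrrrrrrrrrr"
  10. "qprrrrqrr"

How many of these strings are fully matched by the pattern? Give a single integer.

1. "rqprqrqqpr" → no match — must start with "q"
2. "qpprrrr" → no match
3. "qrprrrr" → no match
4. "qpqrrr" → no match
5. "qpqrrrrrrr" → no match
6. "rqpr" → no match — must start with "q"
7. "qprrr" → no match
8. "qqqprpqpprr" → match
9 → no match
10. "qprrrrqrr" → no match
Total matched: 1

1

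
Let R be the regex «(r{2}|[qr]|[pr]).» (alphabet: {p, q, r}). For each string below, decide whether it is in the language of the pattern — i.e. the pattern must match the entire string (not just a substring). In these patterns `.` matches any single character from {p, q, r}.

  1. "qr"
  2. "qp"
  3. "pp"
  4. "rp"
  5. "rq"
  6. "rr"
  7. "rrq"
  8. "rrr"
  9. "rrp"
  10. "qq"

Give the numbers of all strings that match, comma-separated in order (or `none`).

1, 2, 3, 4, 5, 6, 7, 8, 9, 10

1 → match
2 → match
3 → match
4 → match
5 → match
6 → match
7 → match
8 → match
9 → match
10 → match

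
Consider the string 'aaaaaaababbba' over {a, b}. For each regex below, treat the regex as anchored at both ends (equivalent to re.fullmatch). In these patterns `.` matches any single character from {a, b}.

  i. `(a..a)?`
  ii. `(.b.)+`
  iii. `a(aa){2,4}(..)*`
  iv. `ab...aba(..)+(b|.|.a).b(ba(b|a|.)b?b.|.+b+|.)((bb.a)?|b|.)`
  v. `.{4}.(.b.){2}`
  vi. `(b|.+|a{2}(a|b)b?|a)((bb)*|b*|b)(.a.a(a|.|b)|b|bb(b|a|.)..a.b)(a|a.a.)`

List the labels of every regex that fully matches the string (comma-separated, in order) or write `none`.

iii, vi

i → no match
ii → no match
iii → match
iv → no match — must start with 'ab'
v → no match
vi → match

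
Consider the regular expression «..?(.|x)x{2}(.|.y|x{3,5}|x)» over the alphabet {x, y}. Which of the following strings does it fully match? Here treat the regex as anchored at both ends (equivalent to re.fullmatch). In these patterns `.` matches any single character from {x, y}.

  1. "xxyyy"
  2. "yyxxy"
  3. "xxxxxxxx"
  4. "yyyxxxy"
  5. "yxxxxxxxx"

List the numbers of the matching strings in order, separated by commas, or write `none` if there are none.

1 → no match
2 → match
3 → match
4 → match
5 → match

2, 3, 4, 5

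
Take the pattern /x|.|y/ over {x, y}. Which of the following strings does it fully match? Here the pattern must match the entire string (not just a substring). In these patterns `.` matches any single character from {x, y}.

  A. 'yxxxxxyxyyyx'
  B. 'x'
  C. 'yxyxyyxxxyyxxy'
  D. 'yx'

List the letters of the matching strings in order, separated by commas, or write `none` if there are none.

B

A. 'yxxxxxyxyyyx' → no match
B. 'x' → match
C → no match
D. 'yx' → no match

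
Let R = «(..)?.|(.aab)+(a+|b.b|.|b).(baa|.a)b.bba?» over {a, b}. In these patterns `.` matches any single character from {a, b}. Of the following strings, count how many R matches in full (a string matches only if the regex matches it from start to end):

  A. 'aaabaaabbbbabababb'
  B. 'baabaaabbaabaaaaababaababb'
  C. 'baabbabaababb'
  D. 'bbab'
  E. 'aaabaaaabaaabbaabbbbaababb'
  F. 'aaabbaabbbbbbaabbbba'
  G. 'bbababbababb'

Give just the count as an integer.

A → match
B → no match
C → match
D → no match
E → no match
F → match
G → no match
Total matched: 3

3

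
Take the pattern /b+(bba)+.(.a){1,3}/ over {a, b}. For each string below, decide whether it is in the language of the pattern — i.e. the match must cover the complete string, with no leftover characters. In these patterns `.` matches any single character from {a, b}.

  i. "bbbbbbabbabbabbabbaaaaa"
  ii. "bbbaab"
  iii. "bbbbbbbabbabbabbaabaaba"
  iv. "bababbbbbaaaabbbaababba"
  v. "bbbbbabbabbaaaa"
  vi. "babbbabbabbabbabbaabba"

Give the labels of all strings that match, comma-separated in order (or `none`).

i, v

i → match
ii → no match — must end with "a"
iii → no match
iv → no match
v → match
vi → no match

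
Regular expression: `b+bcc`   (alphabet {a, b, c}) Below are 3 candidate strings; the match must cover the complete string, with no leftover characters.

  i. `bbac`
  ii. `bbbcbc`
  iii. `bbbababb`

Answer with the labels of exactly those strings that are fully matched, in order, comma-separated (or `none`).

i → no match — must end with `bbcc`
ii → no match — must end with `bbcc`
iii → no match — must end with `bbcc`

none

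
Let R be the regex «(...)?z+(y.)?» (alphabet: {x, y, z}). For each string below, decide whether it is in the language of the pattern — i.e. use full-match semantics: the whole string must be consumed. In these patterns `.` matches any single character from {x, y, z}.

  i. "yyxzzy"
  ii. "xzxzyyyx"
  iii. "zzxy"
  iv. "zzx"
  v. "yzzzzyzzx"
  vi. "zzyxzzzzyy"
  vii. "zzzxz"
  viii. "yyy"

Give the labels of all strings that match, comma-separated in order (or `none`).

i → no match
ii → no match
iii → no match
iv → no match
v → no match
vi → no match
vii → no match
viii → no match

none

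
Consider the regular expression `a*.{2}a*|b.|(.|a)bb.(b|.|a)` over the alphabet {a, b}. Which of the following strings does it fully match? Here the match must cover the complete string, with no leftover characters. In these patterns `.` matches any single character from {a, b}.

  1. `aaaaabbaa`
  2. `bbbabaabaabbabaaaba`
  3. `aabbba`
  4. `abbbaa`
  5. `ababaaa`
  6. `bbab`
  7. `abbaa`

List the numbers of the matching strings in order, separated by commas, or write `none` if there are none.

1, 7

1 → match
2 → no match
3 → no match
4 → no match
5 → no match
6 → no match
7 → match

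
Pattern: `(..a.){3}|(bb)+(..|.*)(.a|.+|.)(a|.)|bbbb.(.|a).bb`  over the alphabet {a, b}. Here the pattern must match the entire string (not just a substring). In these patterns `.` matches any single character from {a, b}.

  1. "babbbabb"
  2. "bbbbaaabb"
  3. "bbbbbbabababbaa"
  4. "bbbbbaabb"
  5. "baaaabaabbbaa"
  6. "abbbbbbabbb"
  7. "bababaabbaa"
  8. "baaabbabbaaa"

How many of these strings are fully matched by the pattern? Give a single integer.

1 → no match
2 → match
3 → match
4 → match
5 → no match
6 → no match
7 → no match
8 → match
Total matched: 4

4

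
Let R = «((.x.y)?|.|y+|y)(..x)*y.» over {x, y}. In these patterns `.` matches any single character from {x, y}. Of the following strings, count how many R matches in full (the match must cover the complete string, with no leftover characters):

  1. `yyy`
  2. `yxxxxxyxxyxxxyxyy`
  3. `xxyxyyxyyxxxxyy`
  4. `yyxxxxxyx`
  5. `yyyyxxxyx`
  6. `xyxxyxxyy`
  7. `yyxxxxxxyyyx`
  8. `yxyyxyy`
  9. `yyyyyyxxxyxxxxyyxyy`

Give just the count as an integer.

1 → match
2 → match
3 → match
4 → match
5 → match
6 → match
7 → no match
8 → no match
9 → match
Total matched: 7

7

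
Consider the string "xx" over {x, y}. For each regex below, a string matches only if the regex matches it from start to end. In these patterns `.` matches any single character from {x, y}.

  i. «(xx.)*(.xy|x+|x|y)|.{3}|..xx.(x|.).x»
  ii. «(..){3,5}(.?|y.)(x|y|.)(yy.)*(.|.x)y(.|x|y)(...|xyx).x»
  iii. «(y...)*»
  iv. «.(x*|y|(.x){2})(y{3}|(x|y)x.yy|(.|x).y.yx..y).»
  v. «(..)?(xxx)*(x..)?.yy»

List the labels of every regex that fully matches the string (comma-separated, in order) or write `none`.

i → match
ii → no match
iii → no match
iv → no match
v → no match — must end with "yy"

i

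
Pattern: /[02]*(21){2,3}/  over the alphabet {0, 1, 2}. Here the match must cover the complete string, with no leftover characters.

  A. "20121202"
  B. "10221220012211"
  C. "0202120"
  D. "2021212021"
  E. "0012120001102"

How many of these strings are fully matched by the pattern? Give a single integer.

0

A → no match — must end with "21"
B → no match — must end with "21"
C → no match — must end with "21"
D → no match
E → no match — must end with "21"
Total matched: 0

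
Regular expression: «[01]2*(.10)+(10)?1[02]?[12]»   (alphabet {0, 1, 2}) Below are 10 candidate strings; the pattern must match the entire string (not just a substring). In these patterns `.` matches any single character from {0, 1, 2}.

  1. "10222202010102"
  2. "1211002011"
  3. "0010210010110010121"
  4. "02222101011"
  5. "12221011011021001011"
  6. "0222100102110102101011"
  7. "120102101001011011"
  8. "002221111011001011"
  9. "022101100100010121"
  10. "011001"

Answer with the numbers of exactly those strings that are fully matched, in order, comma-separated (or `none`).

3, 4, 5

1 → no match
2. "1211002011" → no match
3 → match
4. "02222101011" → match
5 → match
6 → no match
7 → no match
8 → no match
9 → no match
10. "011001" → no match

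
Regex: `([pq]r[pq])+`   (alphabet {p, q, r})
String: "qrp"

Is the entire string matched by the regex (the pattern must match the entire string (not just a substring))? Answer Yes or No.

Yes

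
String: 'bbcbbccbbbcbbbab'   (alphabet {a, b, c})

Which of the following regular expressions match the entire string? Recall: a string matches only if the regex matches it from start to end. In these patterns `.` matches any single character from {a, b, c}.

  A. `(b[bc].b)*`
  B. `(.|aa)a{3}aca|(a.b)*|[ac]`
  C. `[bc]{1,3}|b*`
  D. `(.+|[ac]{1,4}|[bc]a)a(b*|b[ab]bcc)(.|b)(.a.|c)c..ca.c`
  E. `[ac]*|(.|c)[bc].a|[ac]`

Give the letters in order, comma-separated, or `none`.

A

A → match
B → no match
C → no match
D → no match — must end with 'c'
E → no match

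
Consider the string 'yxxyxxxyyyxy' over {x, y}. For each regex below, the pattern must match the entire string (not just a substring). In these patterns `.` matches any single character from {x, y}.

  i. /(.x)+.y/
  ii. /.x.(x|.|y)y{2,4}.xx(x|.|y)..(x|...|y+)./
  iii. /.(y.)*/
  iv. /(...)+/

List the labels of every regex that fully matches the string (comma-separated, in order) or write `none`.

i → no match
ii → no match
iii → no match
iv → match

iv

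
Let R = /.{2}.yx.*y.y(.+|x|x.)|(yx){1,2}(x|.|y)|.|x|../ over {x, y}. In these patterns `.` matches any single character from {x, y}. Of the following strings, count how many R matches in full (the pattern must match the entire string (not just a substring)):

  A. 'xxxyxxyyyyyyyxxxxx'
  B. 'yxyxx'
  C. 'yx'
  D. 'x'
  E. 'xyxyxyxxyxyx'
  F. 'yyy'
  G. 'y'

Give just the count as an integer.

6

A → match
B → match
C → match
D → match
E → match
F → no match
G → match
Total matched: 6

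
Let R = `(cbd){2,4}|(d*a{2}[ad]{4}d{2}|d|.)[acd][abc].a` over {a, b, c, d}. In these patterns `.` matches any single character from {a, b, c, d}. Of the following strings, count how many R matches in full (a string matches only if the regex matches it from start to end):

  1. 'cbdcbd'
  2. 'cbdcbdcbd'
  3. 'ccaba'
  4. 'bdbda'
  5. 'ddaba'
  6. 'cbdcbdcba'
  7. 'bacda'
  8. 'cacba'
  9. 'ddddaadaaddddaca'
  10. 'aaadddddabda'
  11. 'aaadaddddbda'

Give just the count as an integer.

10

1 → match
2 → match
3 → match
4 → match
5 → match
6 → no match
7 → match
8 → match
9 → match
10 → match
11 → match
Total matched: 10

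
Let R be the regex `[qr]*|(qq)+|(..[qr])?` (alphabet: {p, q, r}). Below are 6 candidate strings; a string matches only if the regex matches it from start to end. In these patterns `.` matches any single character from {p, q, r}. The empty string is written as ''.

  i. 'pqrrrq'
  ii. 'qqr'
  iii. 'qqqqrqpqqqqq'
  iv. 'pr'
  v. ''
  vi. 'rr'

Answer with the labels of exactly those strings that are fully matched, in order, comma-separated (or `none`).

i → no match
ii → match
iii → no match
iv → no match
v → match
vi → match

ii, v, vi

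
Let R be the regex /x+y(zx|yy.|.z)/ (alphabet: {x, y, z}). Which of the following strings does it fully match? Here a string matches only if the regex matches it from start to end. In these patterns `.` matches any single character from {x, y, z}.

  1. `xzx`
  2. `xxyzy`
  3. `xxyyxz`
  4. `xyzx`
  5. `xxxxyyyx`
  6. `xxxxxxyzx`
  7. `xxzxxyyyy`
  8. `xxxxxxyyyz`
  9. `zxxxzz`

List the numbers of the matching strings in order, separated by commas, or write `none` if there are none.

4, 5, 6, 8

1. `xzx` → no match
2. `xxyzy` → no match
3. `xxyyxz` → no match
4. `xyzx` → match
5. `xxxxyyyx` → match
6. `xxxxxxyzx` → match
7. `xxzxxyyyy` → no match
8. `xxxxxxyyyz` → match
9. `zxxxzz` → no match — must start with `x`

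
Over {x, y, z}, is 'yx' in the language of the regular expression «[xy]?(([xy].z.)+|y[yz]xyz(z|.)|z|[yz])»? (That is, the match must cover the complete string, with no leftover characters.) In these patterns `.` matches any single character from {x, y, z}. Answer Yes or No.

No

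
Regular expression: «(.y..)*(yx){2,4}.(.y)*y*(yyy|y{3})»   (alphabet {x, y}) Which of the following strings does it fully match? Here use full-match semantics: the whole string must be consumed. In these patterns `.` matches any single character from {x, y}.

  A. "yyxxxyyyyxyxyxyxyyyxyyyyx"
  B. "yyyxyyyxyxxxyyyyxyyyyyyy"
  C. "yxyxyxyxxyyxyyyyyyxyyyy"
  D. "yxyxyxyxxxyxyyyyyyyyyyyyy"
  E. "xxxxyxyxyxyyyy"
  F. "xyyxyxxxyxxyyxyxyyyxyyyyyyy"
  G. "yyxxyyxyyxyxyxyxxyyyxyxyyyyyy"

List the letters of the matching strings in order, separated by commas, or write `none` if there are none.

D

A → no match
B → no match
C → no match
D → match
E → no match
F → no match
G → no match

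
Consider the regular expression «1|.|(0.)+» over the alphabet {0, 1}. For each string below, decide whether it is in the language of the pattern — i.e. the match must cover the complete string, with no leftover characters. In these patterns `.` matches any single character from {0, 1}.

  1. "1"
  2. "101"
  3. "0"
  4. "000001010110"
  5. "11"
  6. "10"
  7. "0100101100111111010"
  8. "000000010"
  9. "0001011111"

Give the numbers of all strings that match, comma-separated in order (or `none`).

1. "1" → match
2. "101" → no match
3. "0" → match
4. "000001010110" → no match
5. "11" → no match
6. "10" → no match
7 → no match
8. "000000010" → no match
9. "0001011111" → no match

1, 3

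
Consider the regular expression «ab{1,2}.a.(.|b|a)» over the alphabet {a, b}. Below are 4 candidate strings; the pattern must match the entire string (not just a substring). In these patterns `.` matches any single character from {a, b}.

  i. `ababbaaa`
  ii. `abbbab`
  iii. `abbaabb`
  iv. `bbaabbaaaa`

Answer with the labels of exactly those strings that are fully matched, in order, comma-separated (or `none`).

iii

i. `ababbaaa` → no match
ii. `abbbab` → no match
iii. `abbaabb` → match
iv. `bbaabbaaaa` → no match — must start with `ab`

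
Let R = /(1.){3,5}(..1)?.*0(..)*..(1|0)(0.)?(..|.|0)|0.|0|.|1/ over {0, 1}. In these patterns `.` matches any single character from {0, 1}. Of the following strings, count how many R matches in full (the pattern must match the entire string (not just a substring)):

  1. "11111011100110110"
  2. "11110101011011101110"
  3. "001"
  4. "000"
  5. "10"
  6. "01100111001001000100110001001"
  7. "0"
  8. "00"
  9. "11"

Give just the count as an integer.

3

1 → match
2 → no match
3 → no match
4 → no match
5 → no match
6 → no match
7 → match
8 → match
9 → no match
Total matched: 3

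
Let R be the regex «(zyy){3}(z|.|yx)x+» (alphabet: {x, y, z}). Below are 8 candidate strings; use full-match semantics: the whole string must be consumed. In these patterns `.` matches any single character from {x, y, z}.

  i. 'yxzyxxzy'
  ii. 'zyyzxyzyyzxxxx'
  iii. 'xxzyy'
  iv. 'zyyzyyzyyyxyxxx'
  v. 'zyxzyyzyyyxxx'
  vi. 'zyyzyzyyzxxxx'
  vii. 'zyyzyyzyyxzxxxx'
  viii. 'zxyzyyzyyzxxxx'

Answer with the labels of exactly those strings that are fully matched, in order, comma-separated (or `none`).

none

i → no match — must start with 'zyy'
ii → no match
iii → no match — must start with 'zyy'
iv → no match
v → no match — must start with 'zyy'
vi → no match
vii → no match
viii → no match — must start with 'zyy'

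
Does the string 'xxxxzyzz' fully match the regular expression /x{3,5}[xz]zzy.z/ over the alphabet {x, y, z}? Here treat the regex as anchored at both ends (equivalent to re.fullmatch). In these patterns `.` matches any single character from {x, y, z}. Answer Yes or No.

No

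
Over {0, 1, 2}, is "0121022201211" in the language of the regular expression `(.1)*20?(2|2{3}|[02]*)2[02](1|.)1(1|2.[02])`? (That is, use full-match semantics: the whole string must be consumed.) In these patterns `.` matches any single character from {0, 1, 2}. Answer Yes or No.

No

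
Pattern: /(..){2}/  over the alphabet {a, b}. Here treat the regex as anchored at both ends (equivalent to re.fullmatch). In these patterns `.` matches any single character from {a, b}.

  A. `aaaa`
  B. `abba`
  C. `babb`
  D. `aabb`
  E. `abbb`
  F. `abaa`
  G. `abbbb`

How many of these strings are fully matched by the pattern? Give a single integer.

A → match
B → match
C → match
D → match
E → match
F → match
G → no match
Total matched: 6

6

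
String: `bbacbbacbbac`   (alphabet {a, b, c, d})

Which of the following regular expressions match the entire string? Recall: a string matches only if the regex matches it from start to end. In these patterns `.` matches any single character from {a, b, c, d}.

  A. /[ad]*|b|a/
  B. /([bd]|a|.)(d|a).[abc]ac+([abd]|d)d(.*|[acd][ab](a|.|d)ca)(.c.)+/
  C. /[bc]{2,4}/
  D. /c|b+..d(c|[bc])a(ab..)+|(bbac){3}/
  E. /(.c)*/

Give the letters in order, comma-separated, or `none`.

D

A → no match
B → no match
C → no match
D → match
E → no match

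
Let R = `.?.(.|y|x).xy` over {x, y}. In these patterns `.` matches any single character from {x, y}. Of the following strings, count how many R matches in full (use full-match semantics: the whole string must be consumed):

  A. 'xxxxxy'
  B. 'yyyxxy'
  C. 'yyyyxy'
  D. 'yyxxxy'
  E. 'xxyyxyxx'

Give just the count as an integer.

A → match
B → match
C → match
D → match
E → no match — must end with 'xy'
Total matched: 4

4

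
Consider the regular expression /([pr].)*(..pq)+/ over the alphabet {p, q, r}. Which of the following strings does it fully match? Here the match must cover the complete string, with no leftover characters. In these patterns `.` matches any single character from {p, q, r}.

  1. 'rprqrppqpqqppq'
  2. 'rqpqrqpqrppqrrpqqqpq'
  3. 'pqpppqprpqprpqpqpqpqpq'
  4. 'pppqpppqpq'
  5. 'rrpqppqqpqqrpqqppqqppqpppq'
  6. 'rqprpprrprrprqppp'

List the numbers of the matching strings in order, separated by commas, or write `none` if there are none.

1, 2, 3, 4, 5

1 → match
2 → match
3 → match
4 → match
5 → match
6 → no match — must end with 'pq'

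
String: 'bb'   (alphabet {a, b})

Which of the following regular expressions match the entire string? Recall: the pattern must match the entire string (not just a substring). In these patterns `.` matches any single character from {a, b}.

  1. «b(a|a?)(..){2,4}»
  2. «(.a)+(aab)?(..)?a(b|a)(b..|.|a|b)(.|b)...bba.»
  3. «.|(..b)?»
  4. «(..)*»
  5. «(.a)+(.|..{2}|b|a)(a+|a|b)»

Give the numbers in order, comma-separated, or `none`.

1 → no match
2 → no match
3 → no match
4 → match
5 → no match

4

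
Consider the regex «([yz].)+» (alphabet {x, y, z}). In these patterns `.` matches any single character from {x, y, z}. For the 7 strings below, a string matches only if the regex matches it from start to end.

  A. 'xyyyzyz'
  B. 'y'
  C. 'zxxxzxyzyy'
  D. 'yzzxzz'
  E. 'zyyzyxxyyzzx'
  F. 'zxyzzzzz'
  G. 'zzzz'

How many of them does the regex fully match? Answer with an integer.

A → no match
B → no match
C → no match
D → match
E → no match
F → match
G → match
Total matched: 3

3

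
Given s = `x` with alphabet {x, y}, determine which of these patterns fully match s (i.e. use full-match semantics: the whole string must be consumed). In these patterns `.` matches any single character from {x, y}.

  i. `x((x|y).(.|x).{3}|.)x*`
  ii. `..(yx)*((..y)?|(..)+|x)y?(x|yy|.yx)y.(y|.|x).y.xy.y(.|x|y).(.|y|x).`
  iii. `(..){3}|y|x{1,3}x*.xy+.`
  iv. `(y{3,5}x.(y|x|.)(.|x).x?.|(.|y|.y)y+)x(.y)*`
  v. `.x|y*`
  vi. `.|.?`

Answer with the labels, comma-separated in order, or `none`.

vi

i → no match
ii → no match
iii → no match
iv → no match
v → no match
vi → match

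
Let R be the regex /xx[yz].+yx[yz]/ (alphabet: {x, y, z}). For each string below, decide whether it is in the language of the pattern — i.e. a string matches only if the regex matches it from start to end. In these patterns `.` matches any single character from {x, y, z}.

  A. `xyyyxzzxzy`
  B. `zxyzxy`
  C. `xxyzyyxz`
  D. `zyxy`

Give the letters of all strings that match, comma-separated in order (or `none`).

A → no match — must start with `xx`
B → no match — must start with `xx`
C → match
D → no match — must start with `xx`

C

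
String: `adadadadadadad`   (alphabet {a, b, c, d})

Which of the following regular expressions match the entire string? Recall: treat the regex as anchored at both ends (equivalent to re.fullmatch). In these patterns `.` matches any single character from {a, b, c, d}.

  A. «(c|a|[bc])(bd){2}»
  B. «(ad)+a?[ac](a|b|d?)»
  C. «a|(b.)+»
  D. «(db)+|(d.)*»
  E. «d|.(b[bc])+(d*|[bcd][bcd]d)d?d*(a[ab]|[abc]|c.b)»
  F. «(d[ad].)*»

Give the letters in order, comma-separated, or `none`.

A → no match — must end with `bd`
B → match
C → no match
D → no match
E → no match
F → no match

B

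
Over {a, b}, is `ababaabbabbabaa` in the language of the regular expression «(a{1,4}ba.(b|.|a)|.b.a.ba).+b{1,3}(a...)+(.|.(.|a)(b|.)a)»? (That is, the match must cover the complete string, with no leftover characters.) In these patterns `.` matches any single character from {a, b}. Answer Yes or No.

No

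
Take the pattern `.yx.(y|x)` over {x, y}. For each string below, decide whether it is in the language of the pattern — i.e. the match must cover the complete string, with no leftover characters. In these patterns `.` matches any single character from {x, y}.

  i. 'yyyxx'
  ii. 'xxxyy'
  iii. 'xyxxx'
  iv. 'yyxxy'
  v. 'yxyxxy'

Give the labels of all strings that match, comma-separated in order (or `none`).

i → no match
ii → no match
iii → match
iv → match
v → no match

iii, iv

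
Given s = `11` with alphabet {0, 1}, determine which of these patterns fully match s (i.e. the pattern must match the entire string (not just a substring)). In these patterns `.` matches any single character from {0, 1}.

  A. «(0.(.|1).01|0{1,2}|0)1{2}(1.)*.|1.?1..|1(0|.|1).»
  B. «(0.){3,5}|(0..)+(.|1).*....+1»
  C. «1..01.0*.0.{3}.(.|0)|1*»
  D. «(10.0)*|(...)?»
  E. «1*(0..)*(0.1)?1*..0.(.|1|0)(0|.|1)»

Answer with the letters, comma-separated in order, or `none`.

C

A → no match
B → no match — must start with `0`
C → match
D → no match
E → no match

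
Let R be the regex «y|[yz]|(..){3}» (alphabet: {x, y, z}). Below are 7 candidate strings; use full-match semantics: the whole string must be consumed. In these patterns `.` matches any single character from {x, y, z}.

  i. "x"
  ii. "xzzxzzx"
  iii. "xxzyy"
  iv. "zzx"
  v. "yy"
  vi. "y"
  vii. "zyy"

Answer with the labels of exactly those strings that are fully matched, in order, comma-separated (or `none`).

i → no match
ii → no match
iii → no match
iv → no match
v → no match
vi → match
vii → no match

vi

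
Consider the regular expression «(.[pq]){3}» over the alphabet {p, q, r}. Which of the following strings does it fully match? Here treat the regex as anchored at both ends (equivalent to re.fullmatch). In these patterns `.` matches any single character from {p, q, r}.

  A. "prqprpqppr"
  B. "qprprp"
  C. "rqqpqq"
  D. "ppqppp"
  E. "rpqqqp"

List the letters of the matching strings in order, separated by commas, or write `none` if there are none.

B, C, D, E

A → no match
B → match
C → match
D → match
E → match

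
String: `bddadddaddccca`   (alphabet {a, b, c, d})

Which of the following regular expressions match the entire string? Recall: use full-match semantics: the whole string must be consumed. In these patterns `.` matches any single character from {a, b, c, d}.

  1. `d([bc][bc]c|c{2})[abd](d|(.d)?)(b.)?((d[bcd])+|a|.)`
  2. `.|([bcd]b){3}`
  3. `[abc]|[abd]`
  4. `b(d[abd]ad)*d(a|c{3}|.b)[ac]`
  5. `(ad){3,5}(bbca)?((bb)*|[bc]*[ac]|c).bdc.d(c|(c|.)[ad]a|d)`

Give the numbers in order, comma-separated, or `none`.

4

1 → no match — must start with `d`
2 → no match
3 → no match
4 → match
5 → no match — must start with `ad`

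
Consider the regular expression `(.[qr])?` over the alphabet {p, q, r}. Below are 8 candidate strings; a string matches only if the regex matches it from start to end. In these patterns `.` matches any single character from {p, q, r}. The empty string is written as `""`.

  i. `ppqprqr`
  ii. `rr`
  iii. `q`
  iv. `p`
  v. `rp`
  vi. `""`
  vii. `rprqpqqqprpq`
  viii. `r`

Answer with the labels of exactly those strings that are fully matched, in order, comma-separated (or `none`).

ii, vi

i → no match
ii → match
iii → no match
iv → no match
v → no match
vi → match
vii → no match
viii → no match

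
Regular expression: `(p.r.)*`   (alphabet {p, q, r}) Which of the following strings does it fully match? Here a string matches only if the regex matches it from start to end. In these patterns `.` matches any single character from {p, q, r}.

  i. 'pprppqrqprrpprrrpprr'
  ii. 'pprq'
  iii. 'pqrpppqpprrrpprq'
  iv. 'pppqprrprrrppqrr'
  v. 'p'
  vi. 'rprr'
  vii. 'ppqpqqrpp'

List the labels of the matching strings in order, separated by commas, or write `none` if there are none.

i → match
ii → match
iii → no match
iv → no match
v → no match
vi → no match
vii → no match

i, ii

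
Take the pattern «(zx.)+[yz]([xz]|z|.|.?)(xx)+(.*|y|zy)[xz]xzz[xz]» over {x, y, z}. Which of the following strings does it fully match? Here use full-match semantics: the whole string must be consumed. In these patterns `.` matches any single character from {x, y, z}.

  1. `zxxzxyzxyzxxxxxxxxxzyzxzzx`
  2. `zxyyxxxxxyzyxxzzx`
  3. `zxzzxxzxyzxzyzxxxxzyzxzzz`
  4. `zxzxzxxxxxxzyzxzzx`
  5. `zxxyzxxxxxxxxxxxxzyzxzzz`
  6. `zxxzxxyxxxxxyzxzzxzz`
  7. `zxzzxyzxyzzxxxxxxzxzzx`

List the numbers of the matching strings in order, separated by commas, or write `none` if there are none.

1 → match
2 → match
3 → match
4 → no match
5 → match
6 → no match
7 → match

1, 2, 3, 5, 7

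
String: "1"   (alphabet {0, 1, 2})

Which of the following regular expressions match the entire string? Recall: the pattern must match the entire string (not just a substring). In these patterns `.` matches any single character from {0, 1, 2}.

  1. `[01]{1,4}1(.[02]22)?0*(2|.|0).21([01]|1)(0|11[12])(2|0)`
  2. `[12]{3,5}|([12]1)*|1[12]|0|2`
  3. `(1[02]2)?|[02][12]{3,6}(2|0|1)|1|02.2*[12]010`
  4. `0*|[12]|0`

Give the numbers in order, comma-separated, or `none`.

3, 4

1 → no match
2 → no match
3 → match
4 → match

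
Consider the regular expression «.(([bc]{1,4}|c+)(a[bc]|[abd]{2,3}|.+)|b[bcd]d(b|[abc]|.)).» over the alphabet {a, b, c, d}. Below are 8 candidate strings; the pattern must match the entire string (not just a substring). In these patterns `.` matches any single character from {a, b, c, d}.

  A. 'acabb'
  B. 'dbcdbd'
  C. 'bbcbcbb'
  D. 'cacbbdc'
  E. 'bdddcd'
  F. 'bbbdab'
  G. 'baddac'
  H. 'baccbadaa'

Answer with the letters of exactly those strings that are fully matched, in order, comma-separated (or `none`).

A, B, C, F

A → match
B → match
C → match
D → no match
E → no match
F → match
G → no match
H → no match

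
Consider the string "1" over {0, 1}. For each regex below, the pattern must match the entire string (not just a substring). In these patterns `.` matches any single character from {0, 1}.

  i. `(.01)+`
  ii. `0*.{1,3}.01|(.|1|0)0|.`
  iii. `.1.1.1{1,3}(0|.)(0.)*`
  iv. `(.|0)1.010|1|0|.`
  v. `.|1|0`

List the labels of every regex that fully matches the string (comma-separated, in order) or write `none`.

ii, iv, v

i → no match — must end with "01"
ii → match
iii → no match
iv → match
v → match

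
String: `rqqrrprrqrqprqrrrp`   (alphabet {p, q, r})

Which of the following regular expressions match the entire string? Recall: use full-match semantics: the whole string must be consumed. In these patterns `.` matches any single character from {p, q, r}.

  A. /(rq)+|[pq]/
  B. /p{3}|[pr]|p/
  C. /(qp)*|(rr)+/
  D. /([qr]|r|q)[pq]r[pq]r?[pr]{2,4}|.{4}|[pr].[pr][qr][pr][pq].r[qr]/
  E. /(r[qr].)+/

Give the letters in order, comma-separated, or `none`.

A → no match
B → no match
C → no match
D → no match
E → match

E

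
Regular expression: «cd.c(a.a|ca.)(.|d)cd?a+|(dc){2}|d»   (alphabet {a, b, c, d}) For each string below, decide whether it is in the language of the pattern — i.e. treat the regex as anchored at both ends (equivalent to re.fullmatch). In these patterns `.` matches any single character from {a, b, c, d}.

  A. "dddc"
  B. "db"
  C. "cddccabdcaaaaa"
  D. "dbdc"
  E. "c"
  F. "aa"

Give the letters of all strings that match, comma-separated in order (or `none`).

C

A → no match
B → no match
C → match
D → no match
E → no match
F → no match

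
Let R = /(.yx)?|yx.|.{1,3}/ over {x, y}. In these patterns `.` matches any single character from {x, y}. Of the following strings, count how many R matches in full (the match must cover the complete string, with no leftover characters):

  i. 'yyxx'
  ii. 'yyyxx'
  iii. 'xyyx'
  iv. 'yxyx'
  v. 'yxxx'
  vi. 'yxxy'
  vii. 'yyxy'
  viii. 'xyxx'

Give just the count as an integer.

i → no match
ii → no match
iii → no match
iv → no match
v → no match
vi → no match
vii → no match
viii → no match
Total matched: 0

0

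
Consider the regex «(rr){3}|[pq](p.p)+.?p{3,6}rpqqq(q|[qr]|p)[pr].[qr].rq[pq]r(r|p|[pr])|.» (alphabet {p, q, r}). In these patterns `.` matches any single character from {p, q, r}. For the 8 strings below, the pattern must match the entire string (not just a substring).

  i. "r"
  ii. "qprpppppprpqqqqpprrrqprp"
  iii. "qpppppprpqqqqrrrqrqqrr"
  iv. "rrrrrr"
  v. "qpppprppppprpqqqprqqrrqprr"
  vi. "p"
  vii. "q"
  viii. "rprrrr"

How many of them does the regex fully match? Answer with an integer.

i → match
ii → match
iii → match
iv → match
v → match
vi → match
vii → match
viii → no match
Total matched: 7

7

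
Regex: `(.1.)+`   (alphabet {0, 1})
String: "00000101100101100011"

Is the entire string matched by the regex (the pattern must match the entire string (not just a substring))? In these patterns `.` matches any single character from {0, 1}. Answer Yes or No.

No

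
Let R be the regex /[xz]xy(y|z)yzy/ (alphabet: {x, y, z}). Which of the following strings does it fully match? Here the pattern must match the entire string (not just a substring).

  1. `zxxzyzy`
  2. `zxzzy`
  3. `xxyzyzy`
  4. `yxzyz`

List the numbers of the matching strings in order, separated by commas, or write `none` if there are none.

3

1 → no match
2 → no match — must end with `yzy`
3 → match
4 → no match — must end with `yzy`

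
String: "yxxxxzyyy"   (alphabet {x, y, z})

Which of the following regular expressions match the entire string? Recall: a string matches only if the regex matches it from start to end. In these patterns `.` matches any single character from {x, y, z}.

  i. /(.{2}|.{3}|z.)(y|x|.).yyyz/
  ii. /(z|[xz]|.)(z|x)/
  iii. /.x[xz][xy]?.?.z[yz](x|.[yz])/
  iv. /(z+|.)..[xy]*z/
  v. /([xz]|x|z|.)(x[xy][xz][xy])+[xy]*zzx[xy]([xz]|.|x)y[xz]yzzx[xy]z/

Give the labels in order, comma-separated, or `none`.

i → no match — must end with "yyyz"
ii → no match
iii → match
iv → no match — must end with "z"
v → no match — must end with "z"

iii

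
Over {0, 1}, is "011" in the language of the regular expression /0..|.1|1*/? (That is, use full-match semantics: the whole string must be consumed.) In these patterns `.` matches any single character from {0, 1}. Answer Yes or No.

Yes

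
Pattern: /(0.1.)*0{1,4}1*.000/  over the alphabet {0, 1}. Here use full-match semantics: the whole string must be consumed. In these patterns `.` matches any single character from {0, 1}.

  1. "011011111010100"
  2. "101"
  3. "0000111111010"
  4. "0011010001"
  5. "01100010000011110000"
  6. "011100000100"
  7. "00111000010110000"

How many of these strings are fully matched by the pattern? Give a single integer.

1 → no match — must end with "000"
2 → no match — must end with "000"
3 → no match — must end with "000"
4 → no match — must end with "000"
5 → match
6 → no match — must end with "000"
7 → no match
Total matched: 1

1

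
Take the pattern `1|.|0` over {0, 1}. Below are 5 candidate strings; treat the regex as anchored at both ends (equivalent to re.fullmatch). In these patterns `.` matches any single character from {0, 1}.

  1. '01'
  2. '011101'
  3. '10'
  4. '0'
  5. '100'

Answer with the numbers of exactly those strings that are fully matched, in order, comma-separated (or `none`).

1 → no match
2 → no match
3 → no match
4 → match
5 → no match

4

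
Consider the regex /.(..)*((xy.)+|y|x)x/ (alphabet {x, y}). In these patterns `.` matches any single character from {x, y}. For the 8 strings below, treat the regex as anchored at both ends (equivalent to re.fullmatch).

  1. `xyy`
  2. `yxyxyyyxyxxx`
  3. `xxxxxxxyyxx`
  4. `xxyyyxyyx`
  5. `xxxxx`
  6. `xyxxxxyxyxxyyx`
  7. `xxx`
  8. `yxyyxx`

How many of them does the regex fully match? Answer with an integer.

1. `xyy` → no match — must end with `x`
2. `yxyxyyyxyxxx` → no match
3. `xxxxxxxyyxx` → match
4. `xxyyyxyyx` → match
5. `xxxxx` → match
6 → match
7. `xxx` → match
8. `yxyyxx` → no match
Total matched: 5

5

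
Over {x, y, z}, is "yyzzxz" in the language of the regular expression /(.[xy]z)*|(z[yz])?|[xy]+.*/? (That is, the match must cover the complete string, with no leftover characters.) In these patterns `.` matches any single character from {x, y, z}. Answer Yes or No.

Yes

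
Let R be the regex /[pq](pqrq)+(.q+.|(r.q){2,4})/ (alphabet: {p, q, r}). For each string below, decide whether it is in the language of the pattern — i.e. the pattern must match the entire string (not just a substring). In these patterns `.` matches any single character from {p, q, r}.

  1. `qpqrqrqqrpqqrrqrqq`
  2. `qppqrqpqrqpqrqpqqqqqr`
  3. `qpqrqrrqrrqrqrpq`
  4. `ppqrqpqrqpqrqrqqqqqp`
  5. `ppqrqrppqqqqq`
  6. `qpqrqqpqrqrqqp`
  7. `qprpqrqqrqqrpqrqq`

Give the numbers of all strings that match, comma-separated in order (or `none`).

1 → no match
2 → no match
3 → no match
4 → match
5 → no match
6 → no match
7 → no match

4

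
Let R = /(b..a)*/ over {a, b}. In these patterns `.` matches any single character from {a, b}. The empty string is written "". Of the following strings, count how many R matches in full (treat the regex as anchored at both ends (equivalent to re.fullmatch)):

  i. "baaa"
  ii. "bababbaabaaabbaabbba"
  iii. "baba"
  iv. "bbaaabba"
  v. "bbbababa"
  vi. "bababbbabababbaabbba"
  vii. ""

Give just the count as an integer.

6

i → match
ii → match
iii → match
iv → no match
v → match
vi → match
vii → match
Total matched: 6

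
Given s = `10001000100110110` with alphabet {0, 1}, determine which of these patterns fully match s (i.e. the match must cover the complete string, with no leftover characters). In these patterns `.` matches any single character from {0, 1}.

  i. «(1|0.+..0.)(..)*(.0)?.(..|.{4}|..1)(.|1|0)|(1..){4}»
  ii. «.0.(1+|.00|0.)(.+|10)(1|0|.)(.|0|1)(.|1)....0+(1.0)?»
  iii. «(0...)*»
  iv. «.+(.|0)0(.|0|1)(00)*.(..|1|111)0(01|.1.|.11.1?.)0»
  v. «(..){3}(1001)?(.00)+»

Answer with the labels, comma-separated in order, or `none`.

i, ii, iv

i → match
ii → match
iii → no match
iv → match
v → no match — must end with `00`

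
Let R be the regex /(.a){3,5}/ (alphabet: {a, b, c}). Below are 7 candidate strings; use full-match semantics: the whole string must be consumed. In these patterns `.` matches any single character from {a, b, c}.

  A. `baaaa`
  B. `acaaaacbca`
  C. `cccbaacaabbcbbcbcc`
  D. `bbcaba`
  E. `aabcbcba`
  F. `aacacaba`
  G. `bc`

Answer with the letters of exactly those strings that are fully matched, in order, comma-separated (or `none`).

F

A → no match
B → no match
C → no match — must end with `a`
D → no match
E → no match
F → match
G → no match — must end with `a`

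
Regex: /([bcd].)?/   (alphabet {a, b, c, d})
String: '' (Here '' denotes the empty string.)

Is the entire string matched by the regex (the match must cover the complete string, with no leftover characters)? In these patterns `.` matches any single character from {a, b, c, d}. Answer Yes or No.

Yes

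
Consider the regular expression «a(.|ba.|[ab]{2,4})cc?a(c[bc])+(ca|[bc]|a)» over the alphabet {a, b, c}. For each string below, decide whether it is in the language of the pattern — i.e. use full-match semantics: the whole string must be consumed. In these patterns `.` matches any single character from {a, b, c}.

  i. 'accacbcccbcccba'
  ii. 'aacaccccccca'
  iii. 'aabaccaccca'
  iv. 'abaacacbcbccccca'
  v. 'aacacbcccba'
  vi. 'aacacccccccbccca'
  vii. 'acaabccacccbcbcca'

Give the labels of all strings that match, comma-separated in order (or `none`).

i, ii, iii, iv, v, vi

i → match
ii → match
iii → match
iv → match
v → match
vi → match
vii → no match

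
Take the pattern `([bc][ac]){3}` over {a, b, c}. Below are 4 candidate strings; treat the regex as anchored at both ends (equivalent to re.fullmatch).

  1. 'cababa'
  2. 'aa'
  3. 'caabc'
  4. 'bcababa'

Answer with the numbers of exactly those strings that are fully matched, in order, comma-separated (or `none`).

1 → match
2 → no match
3 → no match
4 → no match

1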